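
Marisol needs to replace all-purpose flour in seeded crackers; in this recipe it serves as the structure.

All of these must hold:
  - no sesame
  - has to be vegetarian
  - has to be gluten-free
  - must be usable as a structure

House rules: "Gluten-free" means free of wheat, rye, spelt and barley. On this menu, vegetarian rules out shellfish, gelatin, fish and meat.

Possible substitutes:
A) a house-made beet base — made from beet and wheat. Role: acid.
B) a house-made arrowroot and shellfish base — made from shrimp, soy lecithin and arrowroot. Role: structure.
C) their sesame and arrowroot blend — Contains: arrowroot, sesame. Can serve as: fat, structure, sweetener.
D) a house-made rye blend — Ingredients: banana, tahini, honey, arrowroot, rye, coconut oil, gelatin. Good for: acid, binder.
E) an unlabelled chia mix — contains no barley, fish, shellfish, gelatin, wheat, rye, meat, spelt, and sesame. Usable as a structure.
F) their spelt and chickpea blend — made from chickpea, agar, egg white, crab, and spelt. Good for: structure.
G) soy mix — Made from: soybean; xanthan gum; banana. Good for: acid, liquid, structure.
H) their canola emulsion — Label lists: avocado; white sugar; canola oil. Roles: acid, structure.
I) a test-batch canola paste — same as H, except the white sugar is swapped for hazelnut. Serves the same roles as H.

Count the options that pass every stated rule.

4

A: not usable as a structure; has wheat, so not gluten-free — reject
B: has shrimp, so not vegetarian — reject
C: has sesame, so not sesame-free — reject
D: not usable as a structure; has rye, so not gluten-free (and 2 more) — no
E: all constraints satisfied — keep
F: has spelt, so not gluten-free; has crab, so not vegetarian — reject
G: only soybean, banana, and xanthan gum; none excluded — OK
H: only white sugar, canola oil, and avocado; none excluded — valid
I: nothing on the exclusion list — OK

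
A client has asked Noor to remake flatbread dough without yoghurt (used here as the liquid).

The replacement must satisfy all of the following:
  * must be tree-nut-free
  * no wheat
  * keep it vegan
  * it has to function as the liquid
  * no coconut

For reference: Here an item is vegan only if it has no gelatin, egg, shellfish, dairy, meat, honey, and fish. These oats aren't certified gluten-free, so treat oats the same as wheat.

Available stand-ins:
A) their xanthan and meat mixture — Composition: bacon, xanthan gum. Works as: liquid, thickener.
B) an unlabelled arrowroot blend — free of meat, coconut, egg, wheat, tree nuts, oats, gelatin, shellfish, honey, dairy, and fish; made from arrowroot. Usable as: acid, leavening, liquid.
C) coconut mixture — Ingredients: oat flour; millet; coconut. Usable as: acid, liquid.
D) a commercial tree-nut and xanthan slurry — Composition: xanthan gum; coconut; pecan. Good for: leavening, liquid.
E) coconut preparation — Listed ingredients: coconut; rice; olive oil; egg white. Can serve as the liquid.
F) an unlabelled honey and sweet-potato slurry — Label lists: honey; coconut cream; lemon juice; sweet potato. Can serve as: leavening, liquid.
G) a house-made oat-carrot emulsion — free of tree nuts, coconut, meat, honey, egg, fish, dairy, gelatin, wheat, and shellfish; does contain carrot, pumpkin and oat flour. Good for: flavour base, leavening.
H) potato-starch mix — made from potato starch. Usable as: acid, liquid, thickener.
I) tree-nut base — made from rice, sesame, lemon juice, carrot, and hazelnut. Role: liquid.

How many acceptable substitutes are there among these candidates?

2

A: has bacon, so not vegan — out
B: works as a liquid, vegan, no coconut — OK
C: has oat flour, so not wheat-free; has coconut, so not coconut-free — reject
D: has pecan, so not tree-nut-free; has coconut, so not coconut-free — out
E: has egg white, so not vegan; has coconut, so not coconut-free — out
F: has honey, so not vegan; has coconut cream, so not coconut-free — out
G: not usable as a liquid; has oat flour, so not wheat-free — no
H: vegan, wheat-free — OK
I: has hazelnut, so not tree-nut-free — out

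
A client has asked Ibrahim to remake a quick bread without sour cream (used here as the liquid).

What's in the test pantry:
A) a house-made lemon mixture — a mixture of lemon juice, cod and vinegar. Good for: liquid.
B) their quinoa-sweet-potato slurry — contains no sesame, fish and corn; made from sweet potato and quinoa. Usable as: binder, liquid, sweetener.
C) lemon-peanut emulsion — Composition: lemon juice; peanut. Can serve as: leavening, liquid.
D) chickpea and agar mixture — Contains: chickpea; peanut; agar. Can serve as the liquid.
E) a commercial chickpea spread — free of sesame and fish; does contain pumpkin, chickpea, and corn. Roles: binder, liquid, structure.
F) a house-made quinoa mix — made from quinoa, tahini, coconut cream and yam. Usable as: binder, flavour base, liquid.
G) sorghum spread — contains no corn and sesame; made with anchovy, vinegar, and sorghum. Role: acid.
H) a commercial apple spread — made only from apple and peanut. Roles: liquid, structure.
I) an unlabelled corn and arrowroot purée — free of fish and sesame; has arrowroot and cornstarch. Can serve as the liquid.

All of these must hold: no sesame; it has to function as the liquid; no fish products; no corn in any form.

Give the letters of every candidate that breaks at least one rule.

A: has cod, so not fish-free — out
B: nothing on the exclusion list — OK
C: works as a liquid, no fish, no sesame — keep
D: only peanut, chickpea and agar; none excluded — OK
E: has corn, so not corn-free — no
F: has tahini, so not sesame-free — out
G: not usable as a liquid; has anchovy, so not fish-free — reject
H: no corn, no fish — OK
I: has cornstarch, so not corn-free — no

A, E, F, G, I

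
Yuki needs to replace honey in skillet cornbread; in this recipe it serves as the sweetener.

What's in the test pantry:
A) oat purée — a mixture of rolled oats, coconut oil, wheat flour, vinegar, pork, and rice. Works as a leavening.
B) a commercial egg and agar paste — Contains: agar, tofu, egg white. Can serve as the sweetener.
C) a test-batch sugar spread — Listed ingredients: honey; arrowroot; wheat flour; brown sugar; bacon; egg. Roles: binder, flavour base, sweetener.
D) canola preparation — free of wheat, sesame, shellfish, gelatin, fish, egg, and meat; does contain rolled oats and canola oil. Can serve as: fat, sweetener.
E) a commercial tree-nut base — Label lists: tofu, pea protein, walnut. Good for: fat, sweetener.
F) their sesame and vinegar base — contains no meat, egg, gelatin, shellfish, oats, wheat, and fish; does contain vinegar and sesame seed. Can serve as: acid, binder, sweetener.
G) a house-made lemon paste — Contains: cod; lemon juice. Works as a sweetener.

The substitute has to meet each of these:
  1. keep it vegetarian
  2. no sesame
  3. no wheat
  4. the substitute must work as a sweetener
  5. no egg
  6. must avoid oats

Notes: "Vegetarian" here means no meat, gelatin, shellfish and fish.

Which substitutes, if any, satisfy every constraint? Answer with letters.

E

A: not usable as a sweetener; has pork, so not vegetarian (and 2 more) — out
B: has egg white, so not egg-free — no
C: has bacon, so not vegetarian; has egg, so not egg-free (and 1 more) — no
D: has rolled oats, so not oat-free — no
E: no oats, no wheat — valid
F: has sesame seed, so not sesame-free — reject
G: has cod, so not vegetarian — out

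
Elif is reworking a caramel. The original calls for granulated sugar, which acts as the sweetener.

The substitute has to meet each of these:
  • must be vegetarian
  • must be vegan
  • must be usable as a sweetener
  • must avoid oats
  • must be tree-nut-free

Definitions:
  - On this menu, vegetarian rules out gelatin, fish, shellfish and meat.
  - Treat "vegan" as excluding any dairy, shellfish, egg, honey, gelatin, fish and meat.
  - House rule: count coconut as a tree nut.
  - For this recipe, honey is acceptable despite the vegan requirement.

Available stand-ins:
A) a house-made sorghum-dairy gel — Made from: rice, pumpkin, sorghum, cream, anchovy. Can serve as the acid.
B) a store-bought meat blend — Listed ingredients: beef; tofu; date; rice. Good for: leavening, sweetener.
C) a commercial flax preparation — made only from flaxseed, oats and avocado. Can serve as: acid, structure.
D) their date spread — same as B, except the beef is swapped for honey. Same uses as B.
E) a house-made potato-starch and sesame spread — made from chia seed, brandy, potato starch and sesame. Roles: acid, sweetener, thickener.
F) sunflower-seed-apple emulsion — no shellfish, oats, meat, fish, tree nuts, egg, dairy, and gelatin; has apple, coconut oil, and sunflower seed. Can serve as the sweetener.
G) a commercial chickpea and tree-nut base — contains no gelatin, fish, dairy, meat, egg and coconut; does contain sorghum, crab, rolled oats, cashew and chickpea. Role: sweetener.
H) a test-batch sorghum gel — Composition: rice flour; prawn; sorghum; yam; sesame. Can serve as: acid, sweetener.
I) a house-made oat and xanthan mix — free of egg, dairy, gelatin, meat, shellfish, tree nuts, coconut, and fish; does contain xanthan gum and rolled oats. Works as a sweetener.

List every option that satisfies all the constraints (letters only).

A: not usable as a sweetener; has anchovy, so not vegetarian (and 1 more) — no
B: has beef, so not vegetarian; has beef, so not vegan — reject
C: not usable as a sweetener; has oats, so not oat-free — no
D: honey is permitted under the vegan carve-out; nothing else excluded — OK
E: brandy and sesame etc. — none of it excluded — keep
F: has coconut oil, so not tree-nut-free — out
G: has crab, so not vegetarian; has crab, so not vegan (and 2 more) — reject
H: has prawn, so not vegetarian; has prawn, so not vegan — reject
I: has rolled oats, so not oat-free — no

D, E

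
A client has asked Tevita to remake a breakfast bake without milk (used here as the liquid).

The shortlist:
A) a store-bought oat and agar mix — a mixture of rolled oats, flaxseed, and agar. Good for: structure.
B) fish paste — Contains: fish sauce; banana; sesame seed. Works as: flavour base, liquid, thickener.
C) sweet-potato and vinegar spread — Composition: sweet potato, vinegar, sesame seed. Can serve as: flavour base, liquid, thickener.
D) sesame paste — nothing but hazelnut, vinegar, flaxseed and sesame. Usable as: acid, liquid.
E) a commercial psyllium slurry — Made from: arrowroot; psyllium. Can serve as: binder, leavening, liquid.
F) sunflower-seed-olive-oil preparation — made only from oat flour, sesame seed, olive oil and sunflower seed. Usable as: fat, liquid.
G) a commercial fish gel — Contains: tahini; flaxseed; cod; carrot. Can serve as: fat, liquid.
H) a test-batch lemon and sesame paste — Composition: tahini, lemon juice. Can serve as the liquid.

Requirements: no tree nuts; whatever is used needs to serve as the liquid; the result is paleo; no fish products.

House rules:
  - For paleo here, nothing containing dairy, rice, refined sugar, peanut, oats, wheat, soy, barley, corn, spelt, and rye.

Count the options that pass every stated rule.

A: not usable as a liquid; has rolled oats, so not paleo — no
B: has fish sauce, so not fish-free — reject
C: only sesame seed, sweet potato, and vinegar; none excluded — valid
D: has hazelnut, so not tree-nut-free — no
E: only arrowroot and psyllium; none excluded — OK
F: has oat flour, so not paleo — out
G: has cod, so not fish-free — out
H: only tahini and lemon juice; none excluded — OK

3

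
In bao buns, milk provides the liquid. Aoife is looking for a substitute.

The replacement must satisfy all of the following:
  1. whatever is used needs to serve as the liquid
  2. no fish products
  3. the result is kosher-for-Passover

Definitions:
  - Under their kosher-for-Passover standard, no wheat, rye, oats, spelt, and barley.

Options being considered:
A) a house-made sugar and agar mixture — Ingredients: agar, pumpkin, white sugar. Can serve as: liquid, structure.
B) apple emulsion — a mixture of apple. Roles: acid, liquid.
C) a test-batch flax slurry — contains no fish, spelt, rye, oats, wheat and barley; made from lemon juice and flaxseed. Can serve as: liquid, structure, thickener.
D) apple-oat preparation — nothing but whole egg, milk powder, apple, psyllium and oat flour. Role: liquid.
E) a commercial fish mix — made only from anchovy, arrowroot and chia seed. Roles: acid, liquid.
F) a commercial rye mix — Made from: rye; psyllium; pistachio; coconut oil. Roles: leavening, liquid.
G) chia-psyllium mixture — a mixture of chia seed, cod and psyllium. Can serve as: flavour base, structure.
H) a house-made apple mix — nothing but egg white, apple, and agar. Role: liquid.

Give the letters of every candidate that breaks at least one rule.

A: works as a liquid, no fish, kosher-for-Passover — valid
B: every rule checks out — valid
C: nothing on the exclusion list — OK
D: has oat flour, so not kosher-for-Passover — reject
E: has anchovy, so not fish-free — no
F: has rye, so not kosher-for-Passover — reject
G: not usable as a liquid; has cod, so not fish-free — out
H: all constraints satisfied — valid

D, E, F, G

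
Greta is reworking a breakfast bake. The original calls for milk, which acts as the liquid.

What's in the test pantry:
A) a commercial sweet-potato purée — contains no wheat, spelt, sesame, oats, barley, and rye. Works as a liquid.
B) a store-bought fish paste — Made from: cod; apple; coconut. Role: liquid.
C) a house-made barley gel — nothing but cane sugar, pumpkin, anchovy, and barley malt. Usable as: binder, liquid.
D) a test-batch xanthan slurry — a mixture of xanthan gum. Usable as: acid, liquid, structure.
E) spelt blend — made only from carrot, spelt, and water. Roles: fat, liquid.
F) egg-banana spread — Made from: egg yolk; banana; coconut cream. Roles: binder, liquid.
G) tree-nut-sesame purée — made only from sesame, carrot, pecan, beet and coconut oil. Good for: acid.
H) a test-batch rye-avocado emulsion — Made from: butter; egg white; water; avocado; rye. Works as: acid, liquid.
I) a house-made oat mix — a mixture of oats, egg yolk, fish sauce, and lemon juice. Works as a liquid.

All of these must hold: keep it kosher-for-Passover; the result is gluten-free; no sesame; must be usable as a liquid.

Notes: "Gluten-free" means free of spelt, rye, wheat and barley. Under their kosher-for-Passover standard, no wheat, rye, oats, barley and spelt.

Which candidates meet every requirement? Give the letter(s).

A, B, D, F

A: works as a liquid, kosher-for-Passover, gluten-free — valid
B: works as a liquid, gluten-free, no sesame — valid
C: has barley malt, so not gluten-free; has barley malt, so not kosher-for-Passover — no
D: all constraints satisfied — valid
E: has spelt, so not gluten-free; has spelt, so not kosher-for-Passover — out
F: only coconut cream, egg yolk, and banana; none excluded — OK
G: not usable as a liquid; has sesame, so not sesame-free — reject
H: has rye, so not gluten-free; has rye, so not kosher-for-Passover — out
I: has oats, so not kosher-for-Passover — reject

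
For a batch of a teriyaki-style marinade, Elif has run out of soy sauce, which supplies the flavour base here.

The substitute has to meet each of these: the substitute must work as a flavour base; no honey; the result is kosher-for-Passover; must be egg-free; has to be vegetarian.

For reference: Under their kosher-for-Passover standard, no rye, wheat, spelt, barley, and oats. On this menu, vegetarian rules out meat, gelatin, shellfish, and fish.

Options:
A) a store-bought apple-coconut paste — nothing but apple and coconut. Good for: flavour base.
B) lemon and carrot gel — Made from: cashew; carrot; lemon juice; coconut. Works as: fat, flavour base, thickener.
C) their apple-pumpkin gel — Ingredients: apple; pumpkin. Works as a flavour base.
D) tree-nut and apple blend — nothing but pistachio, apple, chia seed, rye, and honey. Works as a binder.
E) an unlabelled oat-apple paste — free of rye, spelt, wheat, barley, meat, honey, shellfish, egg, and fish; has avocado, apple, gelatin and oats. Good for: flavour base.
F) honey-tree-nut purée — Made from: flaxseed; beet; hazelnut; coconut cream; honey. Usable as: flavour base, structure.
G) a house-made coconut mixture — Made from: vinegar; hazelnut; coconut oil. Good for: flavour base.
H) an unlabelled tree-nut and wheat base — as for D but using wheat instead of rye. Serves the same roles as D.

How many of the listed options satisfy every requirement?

4

A: only coconut and apple; none excluded — OK
B: nothing on the exclusion list — valid
C: every rule checks out — OK
D: not usable as a flavour base; has rye, so not kosher-for-Passover (and 1 more) — no
E: has oats, so not kosher-for-Passover; has gelatin, so not vegetarian — out
F: has honey, so not honey-free — no
G: kosher-for-Passover, no egg — keep
H: not usable as a flavour base; has wheat, so not kosher-for-Passover (and 1 more) — out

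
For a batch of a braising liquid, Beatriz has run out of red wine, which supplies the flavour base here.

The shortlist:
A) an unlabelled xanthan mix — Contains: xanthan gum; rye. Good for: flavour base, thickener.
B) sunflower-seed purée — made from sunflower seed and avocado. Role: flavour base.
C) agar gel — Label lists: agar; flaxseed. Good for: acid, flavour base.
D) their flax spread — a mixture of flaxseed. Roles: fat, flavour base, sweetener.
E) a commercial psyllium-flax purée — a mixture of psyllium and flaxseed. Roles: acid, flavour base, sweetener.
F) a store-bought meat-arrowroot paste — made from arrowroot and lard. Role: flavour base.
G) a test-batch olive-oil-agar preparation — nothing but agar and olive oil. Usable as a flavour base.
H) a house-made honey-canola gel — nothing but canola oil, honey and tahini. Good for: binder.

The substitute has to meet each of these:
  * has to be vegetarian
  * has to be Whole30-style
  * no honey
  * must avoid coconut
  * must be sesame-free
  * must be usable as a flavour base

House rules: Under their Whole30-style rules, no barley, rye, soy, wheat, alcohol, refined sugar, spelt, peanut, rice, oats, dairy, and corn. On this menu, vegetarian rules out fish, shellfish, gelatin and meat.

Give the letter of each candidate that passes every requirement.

B, C, D, E, G

A: has rye, so not Whole30-style — out
B: no coconut, Whole30-style — OK
C: works as a flavour base, no sesame, vegetarian — valid
D: every rule checks out — keep
E: nothing on the exclusion list — valid
F: has lard, so not vegetarian — out
G: no sesame, vegetarian — valid
H: not usable as a flavour base; has honey, so not honey-free (and 1 more) — out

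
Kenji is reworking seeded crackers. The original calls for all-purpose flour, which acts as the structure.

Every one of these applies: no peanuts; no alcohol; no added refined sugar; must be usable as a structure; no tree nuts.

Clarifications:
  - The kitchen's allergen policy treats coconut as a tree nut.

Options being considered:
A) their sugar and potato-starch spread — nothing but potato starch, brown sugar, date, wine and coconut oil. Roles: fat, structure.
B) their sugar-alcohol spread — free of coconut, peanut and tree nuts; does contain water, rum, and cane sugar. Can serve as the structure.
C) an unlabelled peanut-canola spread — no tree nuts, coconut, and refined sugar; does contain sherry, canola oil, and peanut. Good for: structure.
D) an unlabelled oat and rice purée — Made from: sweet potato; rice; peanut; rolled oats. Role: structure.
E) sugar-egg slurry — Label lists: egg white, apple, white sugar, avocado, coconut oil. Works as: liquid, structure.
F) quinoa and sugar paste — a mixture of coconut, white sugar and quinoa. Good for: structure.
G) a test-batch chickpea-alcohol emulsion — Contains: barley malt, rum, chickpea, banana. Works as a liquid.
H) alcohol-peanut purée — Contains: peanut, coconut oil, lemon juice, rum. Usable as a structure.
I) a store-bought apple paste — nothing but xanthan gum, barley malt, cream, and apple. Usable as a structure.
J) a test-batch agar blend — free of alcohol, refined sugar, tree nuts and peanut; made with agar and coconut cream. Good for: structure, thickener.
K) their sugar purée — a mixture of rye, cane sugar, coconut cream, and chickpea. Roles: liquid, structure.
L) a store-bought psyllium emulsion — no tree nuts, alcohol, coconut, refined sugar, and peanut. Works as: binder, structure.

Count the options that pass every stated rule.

2

A: has coconut oil, so not tree-nut-free; has brown sugar, so not no-added-sugar (and 1 more) — no
B: has cane sugar, so not no-added-sugar; has rum, so not alcohol-free — no
C: has sherry, so not alcohol-free; has peanut, so not peanut-free — reject
D: has peanut, so not peanut-free — no
E: has coconut oil, so not tree-nut-free; has white sugar, so not no-added-sugar — out
F: has coconut, so not tree-nut-free; has white sugar, so not no-added-sugar — no
G: not usable as a structure; has rum, so not alcohol-free — out
H: has coconut oil, so not tree-nut-free; has rum, so not alcohol-free (and 1 more) — reject
I: all constraints satisfied — keep
J: has coconut cream, so not tree-nut-free — no
K: has coconut cream, so not tree-nut-free; has cane sugar, so not no-added-sugar — reject
L: no peanut, tree-nut-free — keep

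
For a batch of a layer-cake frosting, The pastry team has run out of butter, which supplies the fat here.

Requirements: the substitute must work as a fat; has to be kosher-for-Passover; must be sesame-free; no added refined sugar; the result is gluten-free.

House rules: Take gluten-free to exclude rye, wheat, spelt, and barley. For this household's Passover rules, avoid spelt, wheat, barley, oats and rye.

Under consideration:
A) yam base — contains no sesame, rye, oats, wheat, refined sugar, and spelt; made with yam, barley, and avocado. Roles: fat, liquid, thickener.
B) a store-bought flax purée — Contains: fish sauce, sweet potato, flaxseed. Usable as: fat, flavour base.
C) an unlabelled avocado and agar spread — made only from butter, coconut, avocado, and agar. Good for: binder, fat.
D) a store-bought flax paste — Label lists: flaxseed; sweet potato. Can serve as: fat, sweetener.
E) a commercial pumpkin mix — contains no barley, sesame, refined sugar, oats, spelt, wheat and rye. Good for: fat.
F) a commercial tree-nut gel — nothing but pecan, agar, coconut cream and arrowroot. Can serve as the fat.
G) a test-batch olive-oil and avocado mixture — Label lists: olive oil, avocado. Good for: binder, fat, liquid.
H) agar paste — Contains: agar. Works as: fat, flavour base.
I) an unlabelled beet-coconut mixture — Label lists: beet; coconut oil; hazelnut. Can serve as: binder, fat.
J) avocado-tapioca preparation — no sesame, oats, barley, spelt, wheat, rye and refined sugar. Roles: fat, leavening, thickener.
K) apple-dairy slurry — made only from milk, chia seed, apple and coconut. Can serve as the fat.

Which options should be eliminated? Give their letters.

A: has barley, so not gluten-free; has barley, so not kosher-for-Passover — reject
B: nothing on the exclusion list — keep
C: no sesame, no refined sugar — keep
D: no refined sugar, gluten-free — OK
E: works as a fat, kosher-for-Passover, no refined sugar — keep
F: all constraints satisfied — keep
G: only avocado and olive oil; none excluded — keep
H: only agar; none excluded — keep
I: works as a fat, no refined sugar, kosher-for-Passover — valid
J: works as a fat, gluten-free, no sesame — valid
K: works as a fat, gluten-free, kosher-for-Passover — keep

A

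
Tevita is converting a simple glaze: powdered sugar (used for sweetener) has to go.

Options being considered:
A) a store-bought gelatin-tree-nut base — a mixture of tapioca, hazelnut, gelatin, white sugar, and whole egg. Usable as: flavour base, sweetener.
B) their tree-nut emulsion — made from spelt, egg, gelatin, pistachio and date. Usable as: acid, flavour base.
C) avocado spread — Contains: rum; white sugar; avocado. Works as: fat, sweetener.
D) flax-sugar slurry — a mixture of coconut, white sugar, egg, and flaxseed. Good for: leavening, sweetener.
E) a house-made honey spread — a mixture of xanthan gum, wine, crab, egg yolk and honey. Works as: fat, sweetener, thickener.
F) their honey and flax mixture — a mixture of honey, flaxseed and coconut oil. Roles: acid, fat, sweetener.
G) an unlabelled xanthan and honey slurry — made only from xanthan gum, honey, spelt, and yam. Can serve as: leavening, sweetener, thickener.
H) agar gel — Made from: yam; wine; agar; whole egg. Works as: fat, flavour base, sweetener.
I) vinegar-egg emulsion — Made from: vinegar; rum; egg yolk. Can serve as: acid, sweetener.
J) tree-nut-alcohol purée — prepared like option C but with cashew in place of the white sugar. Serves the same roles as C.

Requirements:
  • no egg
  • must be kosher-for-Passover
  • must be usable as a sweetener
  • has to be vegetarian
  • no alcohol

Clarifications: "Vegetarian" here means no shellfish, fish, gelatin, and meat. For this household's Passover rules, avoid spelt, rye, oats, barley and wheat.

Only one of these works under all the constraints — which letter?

A: has gelatin, so not vegetarian; has whole egg, so not egg-free — no
B: not usable as a sweetener; has gelatin, so not vegetarian (and 2 more) — out
C: has rum, so not alcohol-free — reject
D: has egg, so not egg-free — out
E: has crab, so not vegetarian; has wine, so not alcohol-free (and 1 more) — no
F: nothing on the exclusion list — valid
G: has spelt, so not kosher-for-Passover — no
H: has wine, so not alcohol-free; has whole egg, so not egg-free — reject
I: has rum, so not alcohol-free; has egg yolk, so not egg-free — no
J: has rum, so not alcohol-free — out

F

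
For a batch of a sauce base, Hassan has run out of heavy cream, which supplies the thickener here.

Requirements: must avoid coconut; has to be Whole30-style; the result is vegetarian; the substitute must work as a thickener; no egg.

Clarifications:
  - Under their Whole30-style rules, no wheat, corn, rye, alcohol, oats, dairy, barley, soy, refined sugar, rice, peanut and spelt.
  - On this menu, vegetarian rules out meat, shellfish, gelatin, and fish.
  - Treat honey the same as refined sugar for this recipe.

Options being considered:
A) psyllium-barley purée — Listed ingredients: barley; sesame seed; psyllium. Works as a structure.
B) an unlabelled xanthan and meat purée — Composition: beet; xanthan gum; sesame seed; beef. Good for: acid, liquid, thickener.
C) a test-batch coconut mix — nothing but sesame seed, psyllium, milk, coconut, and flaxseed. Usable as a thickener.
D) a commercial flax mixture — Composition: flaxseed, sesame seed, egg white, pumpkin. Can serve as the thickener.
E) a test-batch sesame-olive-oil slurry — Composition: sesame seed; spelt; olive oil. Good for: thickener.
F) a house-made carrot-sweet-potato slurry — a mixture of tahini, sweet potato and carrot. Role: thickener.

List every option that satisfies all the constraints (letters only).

F

A: not usable as a thickener; has barley, so not Whole30-style — reject
B: has beef, so not vegetarian — out
C: has milk, so not Whole30-style; has coconut, so not coconut-free — no
D: has egg white, so not egg-free — reject
E: has spelt, so not Whole30-style — out
F: no coconut, vegetarian — keep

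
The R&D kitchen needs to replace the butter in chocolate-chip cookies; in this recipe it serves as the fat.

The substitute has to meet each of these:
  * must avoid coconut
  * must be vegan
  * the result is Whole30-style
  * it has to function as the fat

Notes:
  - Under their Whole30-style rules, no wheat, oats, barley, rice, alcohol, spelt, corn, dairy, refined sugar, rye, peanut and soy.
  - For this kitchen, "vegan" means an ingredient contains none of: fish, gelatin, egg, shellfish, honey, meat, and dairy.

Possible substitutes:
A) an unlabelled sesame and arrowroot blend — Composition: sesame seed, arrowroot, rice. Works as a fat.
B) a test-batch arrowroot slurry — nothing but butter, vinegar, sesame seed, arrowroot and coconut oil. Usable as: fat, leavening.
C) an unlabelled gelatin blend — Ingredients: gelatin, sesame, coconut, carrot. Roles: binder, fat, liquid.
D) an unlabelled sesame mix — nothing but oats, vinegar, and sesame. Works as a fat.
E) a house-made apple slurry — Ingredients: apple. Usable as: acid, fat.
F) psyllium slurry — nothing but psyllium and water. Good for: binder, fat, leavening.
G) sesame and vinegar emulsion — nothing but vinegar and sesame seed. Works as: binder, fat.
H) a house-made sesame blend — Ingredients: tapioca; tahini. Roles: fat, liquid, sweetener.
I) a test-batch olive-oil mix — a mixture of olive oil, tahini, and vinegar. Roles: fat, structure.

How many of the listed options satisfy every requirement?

A: has rice, so not Whole30-style — reject
B: has butter, so not Whole30-style; has butter, so not vegan (and 1 more) — no
C: has gelatin, so not vegan; has coconut, so not coconut-free — reject
D: has oats, so not Whole30-style — no
E: nothing on the exclusion list — valid
F: only psyllium and water; none excluded — keep
G: only sesame seed and vinegar; none excluded — OK
H: nothing on the exclusion list — OK
I: every rule checks out — keep

5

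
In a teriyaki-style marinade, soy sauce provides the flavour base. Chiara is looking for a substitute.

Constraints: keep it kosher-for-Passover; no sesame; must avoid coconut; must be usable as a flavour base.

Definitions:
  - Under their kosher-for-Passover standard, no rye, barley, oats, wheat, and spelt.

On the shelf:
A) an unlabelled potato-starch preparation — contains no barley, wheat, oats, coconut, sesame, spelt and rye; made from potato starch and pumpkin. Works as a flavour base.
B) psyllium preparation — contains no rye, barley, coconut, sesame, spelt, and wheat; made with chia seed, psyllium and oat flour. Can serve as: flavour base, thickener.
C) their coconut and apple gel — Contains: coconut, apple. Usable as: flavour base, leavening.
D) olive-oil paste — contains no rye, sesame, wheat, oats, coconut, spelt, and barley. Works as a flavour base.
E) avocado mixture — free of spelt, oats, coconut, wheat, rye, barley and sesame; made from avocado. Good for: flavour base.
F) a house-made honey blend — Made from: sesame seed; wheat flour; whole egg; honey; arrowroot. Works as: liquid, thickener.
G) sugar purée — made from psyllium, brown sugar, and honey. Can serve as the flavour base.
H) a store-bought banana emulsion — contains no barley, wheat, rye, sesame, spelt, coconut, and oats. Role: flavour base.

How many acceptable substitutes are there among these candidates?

A: no coconut, no sesame — OK
B: has oat flour, so not kosher-for-Passover — reject
C: has coconut, so not coconut-free — reject
D: works as a flavour base, kosher-for-Passover, no coconut — OK
E: all constraints satisfied — valid
F: not usable as a flavour base; has wheat flour, so not kosher-for-Passover (and 1 more) — reject
G: works as a flavour base, kosher-for-Passover, no coconut — keep
H: works as a flavour base, no coconut, kosher-for-Passover — valid

5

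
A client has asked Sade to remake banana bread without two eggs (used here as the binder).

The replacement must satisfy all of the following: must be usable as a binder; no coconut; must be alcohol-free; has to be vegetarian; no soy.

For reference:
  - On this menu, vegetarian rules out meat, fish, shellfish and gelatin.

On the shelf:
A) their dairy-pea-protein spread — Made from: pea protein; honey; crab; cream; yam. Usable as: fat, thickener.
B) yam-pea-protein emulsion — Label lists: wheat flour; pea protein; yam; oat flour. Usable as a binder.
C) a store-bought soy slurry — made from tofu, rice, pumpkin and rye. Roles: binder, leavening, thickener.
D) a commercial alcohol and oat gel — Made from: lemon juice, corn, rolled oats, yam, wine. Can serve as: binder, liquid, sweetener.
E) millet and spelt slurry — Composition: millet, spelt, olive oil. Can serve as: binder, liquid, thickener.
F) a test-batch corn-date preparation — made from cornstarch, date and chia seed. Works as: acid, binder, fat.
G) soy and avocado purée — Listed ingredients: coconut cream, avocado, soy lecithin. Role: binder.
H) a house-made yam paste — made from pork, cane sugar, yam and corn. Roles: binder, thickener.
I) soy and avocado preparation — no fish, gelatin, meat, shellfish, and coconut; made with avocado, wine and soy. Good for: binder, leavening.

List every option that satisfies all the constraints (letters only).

A: not usable as a binder; has crab, so not vegetarian — reject
B: works as a binder, no soy, no alcohol — keep
C: has tofu, so not soy-free — reject
D: has wine, so not alcohol-free — reject
E: only spelt, millet and olive oil; none excluded — valid
F: works as a binder, no soy, no alcohol — OK
G: has soy lecithin, so not soy-free; has coconut cream, so not coconut-free — out
H: has pork, so not vegetarian — out
I: has soy, so not soy-free; has wine, so not alcohol-free — no

B, E, F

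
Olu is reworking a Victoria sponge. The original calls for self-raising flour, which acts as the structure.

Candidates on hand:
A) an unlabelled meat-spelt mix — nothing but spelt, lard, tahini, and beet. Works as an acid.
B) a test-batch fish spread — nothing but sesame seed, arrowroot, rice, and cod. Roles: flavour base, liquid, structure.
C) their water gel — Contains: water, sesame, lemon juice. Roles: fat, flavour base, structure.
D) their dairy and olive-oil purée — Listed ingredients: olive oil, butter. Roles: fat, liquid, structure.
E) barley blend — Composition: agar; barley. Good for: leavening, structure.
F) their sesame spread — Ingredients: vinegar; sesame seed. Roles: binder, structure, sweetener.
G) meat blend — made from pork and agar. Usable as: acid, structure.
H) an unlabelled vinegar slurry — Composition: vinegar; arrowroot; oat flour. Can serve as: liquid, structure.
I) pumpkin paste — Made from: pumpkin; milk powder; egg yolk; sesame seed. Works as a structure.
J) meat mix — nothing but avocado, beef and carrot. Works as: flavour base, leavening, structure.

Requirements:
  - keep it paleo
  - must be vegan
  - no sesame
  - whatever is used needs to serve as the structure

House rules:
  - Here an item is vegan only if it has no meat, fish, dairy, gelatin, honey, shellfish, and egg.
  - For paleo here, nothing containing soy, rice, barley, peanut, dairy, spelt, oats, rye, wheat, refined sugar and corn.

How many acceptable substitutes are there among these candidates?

0

A: not usable as a structure; has lard, so not vegan (and 2 more) — no
B: has cod, so not vegan; has rice, so not paleo (and 1 more) — no
C: has sesame, so not sesame-free — out
D: has butter, so not vegan; has butter, so not paleo — out
E: has barley, so not paleo — reject
F: has sesame seed, so not sesame-free — reject
G: has pork, so not vegan — out
H: has oat flour, so not paleo — no
I: has milk powder, so not vegan; has milk powder, so not paleo (and 1 more) — no
J: has beef, so not vegan — reject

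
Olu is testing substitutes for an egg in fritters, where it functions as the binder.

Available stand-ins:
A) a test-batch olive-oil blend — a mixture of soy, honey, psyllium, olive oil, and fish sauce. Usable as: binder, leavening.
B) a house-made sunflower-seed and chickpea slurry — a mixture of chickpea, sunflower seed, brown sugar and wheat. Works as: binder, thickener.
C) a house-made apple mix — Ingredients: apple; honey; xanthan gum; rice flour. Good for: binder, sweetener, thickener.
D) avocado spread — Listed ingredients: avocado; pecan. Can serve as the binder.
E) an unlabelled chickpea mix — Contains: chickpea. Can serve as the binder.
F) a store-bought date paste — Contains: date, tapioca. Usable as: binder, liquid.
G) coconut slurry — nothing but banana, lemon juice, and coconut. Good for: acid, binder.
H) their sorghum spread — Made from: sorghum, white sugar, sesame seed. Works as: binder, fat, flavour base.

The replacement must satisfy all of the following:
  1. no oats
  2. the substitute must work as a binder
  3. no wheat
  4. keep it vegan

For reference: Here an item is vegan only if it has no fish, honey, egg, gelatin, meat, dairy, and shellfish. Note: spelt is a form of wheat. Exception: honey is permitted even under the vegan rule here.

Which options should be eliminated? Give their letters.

A: has fish sauce, so not vegan — out
B: has wheat, so not wheat-free — no
C: honey is permitted under the vegan carve-out; nothing else excluded — valid
D: nothing on the exclusion list — keep
E: works as a binder, vegan, wheat-free — keep
F: only date and tapioca; none excluded — keep
G: only coconut, lemon juice, and banana; none excluded — keep
H: nothing on the exclusion list — keep

A, B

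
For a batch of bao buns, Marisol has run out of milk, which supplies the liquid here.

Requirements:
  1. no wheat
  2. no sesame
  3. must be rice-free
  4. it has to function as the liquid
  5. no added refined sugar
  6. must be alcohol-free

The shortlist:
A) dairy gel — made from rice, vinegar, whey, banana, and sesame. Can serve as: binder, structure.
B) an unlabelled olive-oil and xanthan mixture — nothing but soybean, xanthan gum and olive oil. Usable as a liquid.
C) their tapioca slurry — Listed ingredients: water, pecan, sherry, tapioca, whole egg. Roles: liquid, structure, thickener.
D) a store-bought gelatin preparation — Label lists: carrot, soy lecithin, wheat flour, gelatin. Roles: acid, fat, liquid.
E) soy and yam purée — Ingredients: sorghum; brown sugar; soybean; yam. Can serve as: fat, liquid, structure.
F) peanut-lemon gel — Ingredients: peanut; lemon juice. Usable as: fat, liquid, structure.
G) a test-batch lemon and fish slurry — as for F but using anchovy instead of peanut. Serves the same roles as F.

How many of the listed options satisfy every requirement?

3

A: not usable as a liquid; has sesame, so not sesame-free (and 1 more) — out
B: only soybean, xanthan gum and olive oil; none excluded — valid
C: has sherry, so not alcohol-free — no
D: has wheat flour, so not wheat-free — out
E: has brown sugar, so not no-added-sugar — reject
F: works as a liquid, no wheat, no alcohol — OK
G: no rice, no alcohol — valid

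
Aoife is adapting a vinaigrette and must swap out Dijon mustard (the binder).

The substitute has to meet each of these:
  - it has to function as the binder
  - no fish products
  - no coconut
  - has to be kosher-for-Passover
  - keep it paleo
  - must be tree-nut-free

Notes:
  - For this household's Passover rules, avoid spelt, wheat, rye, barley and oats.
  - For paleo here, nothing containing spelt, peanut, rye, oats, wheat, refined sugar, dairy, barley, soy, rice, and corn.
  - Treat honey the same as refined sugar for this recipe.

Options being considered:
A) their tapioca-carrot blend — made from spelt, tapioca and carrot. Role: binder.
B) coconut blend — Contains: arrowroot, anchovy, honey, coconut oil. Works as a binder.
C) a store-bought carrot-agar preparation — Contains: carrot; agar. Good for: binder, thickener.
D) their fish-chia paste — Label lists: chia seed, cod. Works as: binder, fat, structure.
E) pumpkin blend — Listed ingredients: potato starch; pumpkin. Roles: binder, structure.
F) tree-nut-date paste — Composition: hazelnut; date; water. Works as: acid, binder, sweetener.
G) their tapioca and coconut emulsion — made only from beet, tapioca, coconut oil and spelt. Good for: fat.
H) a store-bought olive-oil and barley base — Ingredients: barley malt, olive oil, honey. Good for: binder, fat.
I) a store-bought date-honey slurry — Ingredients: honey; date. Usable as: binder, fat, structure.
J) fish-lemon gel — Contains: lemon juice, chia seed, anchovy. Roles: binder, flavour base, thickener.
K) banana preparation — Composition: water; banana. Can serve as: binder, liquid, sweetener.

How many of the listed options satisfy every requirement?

3

A: has spelt, so not kosher-for-Passover; has spelt, so not paleo — reject
B: has honey, so not paleo; has anchovy, so not fish-free (and 1 more) — out
C: works as a binder, kosher-for-Passover, no coconut — keep
D: has cod, so not fish-free — out
E: all constraints satisfied — keep
F: has hazelnut, so not tree-nut-free — out
G: not usable as a binder; has spelt, so not kosher-for-Passover (and 2 more) — reject
H: has barley malt, so not kosher-for-Passover; has barley malt, so not paleo — no
I: has honey, so not paleo — reject
J: has anchovy, so not fish-free — reject
K: every rule checks out — keep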